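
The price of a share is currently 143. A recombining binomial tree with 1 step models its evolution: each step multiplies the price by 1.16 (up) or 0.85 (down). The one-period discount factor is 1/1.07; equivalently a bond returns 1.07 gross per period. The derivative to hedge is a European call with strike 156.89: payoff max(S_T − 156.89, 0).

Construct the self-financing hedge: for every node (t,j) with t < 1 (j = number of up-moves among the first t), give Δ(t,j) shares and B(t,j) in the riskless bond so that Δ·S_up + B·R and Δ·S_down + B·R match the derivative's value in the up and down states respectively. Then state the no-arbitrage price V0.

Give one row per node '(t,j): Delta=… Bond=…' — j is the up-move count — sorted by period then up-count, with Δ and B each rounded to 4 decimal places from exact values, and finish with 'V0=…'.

(0,0): Delta=0.2028 Bond=-23.0374
V0=5.9626

Under the risk-neutral measure, an up-move has probability p* = (R−d)/(u−d) = 0.7097 and values discount at R = 1.07.
Terminal values V(1,·): V(1,0)=0.0000, V(1,1)=8.9900
Node (0,0) S=143.0000: V=(p*·8.9900+(1−p*)·0.0000)/1.07=5.9626; Δ=(8.9900−0.0000)/(165.8800−121.5500)=0.2028; B=V−Δ·S=-23.0374
Self-financing check: at every node Δ·S+B equals the discounted successor values.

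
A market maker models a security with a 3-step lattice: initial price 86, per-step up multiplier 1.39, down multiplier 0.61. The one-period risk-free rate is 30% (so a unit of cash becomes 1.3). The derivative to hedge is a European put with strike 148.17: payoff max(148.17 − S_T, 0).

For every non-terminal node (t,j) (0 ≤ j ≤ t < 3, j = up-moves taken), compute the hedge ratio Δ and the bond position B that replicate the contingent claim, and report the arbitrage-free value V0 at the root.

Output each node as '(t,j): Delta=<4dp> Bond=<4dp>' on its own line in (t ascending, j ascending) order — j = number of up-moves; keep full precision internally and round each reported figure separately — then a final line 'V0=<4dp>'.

(0,0): Delta=-0.4285 Bond=44.3793
(1,0): Delta=-1.0000 Bond=87.6746
(1,1): Delta=-0.3958 Bond=53.7825
(2,0): Delta=-1.0000 Bond=113.9769
(2,1): Delta=-1.0000 Bond=113.9769
(2,2): Delta=-0.3612 Bond=64.1703
V0=7.5292

The replicating-portfolio and risk-neutral prices coincide; use p* = (1.3−0.61)/(1.39−0.61) = 0.8846 for the latter.
Terminal payoffs: V(3,0)=128.6496, V(3,1)=103.6892, V(3,2)=46.8120, V(3,3)=0.0000
  t=2,j=0: stock 32.0006 → up 44.4808 (V=103.6892), down 19.5204 (V=128.6496). Price 81.9763; hedge Δ=-1.0000, bond B=113.9769.
  t=2,j=1: stock 72.9194 → up 101.3580 (V=46.8120), down 44.4808 (V=103.6892). Price 41.0575; hedge Δ=-1.0000, bond B=113.9769.
  t=2,j=2: stock 166.1606 → up 230.9632 (V=0.0000), down 101.3580 (V=46.8120). Price 4.1549; hedge Δ=-0.3612, bond B=64.1703.
  t=1,j=0: stock 52.4600 → up 72.9194 (V=41.0575), down 32.0006 (V=81.9763). Price 35.2146; hedge Δ=-1.0000, bond B=87.6746.
  t=1,j=1: stock 119.5400 → up 166.1606 (V=4.1549), down 72.9194 (V=41.0575). Price 6.4715; hedge Δ=-0.3958, bond B=53.7825.
  t=0,j=0: stock 86.0000 → up 119.5400 (V=6.4715), down 52.4600 (V=35.2146). Price 7.5292; hedge Δ=-0.4285, bond B=44.3793.
The time-0 hedge costs 7.5292, which is the no-arbitrage price.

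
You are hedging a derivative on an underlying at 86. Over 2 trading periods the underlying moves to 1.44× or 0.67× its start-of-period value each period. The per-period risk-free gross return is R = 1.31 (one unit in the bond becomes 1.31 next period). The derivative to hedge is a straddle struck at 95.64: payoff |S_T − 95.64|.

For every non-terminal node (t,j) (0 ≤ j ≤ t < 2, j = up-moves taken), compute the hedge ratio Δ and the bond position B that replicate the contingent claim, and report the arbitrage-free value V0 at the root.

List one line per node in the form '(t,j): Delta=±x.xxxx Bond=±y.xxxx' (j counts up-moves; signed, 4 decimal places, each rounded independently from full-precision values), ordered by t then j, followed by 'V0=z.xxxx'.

Since d<R<u, set p* = (R−d)/(u−d) = 0.8312; price each node as the discounted p*-expectation of its children.
Terminal payoffs: V(2,0)=57.0346, V(2,1)=12.6672, V(2,2)=82.6896
(1,0): S=57.6200. Δ = (V_up−V_dn)/(S_up−S_dn) = (12.6672−57.0346)/(82.9728−38.6054) = -1.0000. V = [p*·12.6672 + (1−p*)·57.0346]/1.31 = 15.3876. B = V − Δ·S = 73.0076.
(1,1): S=123.8400. Δ = (V_up−V_dn)/(S_up−S_dn) = (82.6896−12.6672)/(178.3296−82.9728) = 0.7343. V = [p*·82.6896 + (1−p*)·12.6672]/1.31 = 54.0974. B = V − Δ·S = -36.8407.
(0,0): S=86.0000. Δ = (V_up−V_dn)/(S_up−S_dn) = (54.0974−15.3876)/(123.8400−57.6200) = 0.5846. V = [p*·54.0974 + (1−p*)·15.3876]/1.31 = 36.3069. B = V − Δ·S = -13.9656.
Each (Δ,B) replicates both successor values, so the strategy is self-financing and V0 is arbitrage-free.

(0,0): Delta=0.5846 Bond=-13.9656
(1,0): Delta=-1.0000 Bond=73.0076
(1,1): Delta=0.7343 Bond=-36.8407
V0=36.3069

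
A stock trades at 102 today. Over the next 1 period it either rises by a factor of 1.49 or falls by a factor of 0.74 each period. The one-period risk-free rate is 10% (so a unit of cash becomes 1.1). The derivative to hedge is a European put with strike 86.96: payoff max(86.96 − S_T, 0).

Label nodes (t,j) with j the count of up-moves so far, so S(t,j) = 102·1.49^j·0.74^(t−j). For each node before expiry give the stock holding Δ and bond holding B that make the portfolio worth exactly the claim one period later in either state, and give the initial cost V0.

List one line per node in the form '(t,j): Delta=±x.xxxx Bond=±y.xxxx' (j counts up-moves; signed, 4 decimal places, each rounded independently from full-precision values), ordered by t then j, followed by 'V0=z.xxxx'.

(0,0): Delta=-0.1501 Bond=20.7336
V0=5.4269

Under the risk-neutral measure, an up-move has probability p* = (R−d)/(u−d) = 0.4800 and values discount at R = 1.1.
Terminal payoffs: V(1,0)=11.4800, V(1,1)=0.0000
(0,0): S=102.0000. Δ = (V_up−V_dn)/(S_up−S_dn) = (0.0000−11.4800)/(151.9800−75.4800) = -0.1501. V = [p*·0.0000 + (1−p*)·11.4800]/1.1 = 5.4269. B = V − Δ·S = 20.7336.
Root portfolio cost Δ·102+B reproduces V0=5.4269.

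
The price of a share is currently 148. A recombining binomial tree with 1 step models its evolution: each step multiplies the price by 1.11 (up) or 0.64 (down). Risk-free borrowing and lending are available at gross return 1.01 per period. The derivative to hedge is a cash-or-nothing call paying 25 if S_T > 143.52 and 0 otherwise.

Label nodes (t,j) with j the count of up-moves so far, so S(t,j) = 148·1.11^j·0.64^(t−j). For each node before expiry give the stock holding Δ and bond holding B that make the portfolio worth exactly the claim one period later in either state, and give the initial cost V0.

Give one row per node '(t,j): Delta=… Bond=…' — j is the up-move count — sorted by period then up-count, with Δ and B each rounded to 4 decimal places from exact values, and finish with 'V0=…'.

The replicating-portfolio and risk-neutral prices coincide; use p* = (1.01−0.64)/(1.11−0.64) = 0.7872 for the latter.
Terminal payoffs: V(1,0)=0.0000, V(1,1)=25.0000
(0,0): S=148.0000. Δ = (V_up−V_dn)/(S_up−S_dn) = (25.0000−0.0000)/(164.2800−94.7200) = 0.3594. V = [p*·25.0000 + (1−p*)·0.0000]/1.01 = 19.4860. B = V − Δ·S = -33.7055.
Self-financing check: at every node Δ·S+B equals the discounted successor values.

(0,0): Delta=0.3594 Bond=-33.7055
V0=19.4860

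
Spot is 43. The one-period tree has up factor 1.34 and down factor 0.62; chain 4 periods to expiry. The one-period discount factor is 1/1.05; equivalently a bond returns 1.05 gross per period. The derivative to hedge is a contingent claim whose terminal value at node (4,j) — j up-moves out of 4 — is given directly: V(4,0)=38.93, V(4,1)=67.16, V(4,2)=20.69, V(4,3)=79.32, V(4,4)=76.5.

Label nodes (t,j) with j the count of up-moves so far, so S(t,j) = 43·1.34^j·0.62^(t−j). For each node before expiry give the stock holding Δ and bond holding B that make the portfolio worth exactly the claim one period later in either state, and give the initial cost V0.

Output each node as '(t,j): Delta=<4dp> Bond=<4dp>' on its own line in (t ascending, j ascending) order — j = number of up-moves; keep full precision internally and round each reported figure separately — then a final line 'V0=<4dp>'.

Since d<R<u, set p* = (R−d)/(u−d) = 0.5972; price each node as the discounted p*-expectation of its children.
At expiry t=4: V(4,0)=38.9300, V(4,1)=67.1600, V(4,2)=20.6900, V(4,3)=79.3200, V(4,4)=76.5000
(3,0): S=10.2481. Δ = (V_up−V_dn)/(S_up−S_dn) = (67.1600−38.9300)/(13.7325−6.3538) = 3.8259. V = [p*·67.1600 + (1−p*)·38.9300]/1.05 = 53.1329. B = V − Δ·S = 13.9246.
(3,1): S=22.1491. Δ = (V_up−V_dn)/(S_up−S_dn) = (20.6900−67.1600)/(29.6798−13.7325) = -2.9140. V = [p*·20.6900 + (1−p*)·67.1600]/1.05 = 37.5306. B = V − Δ·S = 102.0722.
(3,2): S=47.8707. Δ = (V_up−V_dn)/(S_up−S_dn) = (79.3200−20.6900)/(64.1467−29.6798) = 1.7011. V = [p*·79.3200 + (1−p*)·20.6900]/1.05 = 53.0525. B = V − Δ·S = -28.3780.
(3,3): S=103.4625. Δ = (V_up−V_dn)/(S_up−S_dn) = (76.5000−79.3200)/(138.6397−64.1467) = -0.0379. V = [p*·76.5000 + (1−p*)·79.3200]/1.05 = 73.9389. B = V − Δ·S = 77.8556.
(2,0): S=16.5292. Δ = (V_up−V_dn)/(S_up−S_dn) = (37.5306−53.1329)/(22.1491−10.2481) = -1.3110. V = [p*·37.5306 + (1−p*)·53.1329]/1.05 = 41.7284. B = V − Δ·S = 63.3984.
(2,1): S=35.7244. Δ = (V_up−V_dn)/(S_up−S_dn) = (53.0525−37.5306)/(47.8707−22.1491) = 0.6035. V = [p*·53.0525 + (1−p*)·37.5306]/1.05 = 44.5720. B = V − Δ·S = 23.0137.
(2,2): S=77.2108. Δ = (V_up−V_dn)/(S_up−S_dn) = (73.9389−53.0525)/(103.4625−47.8707) = 0.3757. V = [p*·73.9389 + (1−p*)·53.0525]/1.05 = 62.4060. B = V − Δ·S = 33.3972.
(1,0): S=26.6600. Δ = (V_up−V_dn)/(S_up−S_dn) = (44.5720−41.7284)/(35.7244−16.5292) = 0.1481. V = [p*·44.5720 + (1−p*)·41.7284]/1.05 = 41.3587. B = V − Δ·S = 37.4093.
(1,1): S=57.6200. Δ = (V_up−V_dn)/(S_up−S_dn) = (62.4060−44.5720)/(77.2108−35.7244) = 0.4299. V = [p*·62.4060 + (1−p*)·44.5720]/1.05 = 52.5932. B = V − Δ·S = 27.8238.
(0,0): S=43.0000. Δ = (V_up−V_dn)/(S_up−S_dn) = (52.5932−41.3587)/(57.6200−26.6600) = 0.3629. V = [p*·52.5932 + (1−p*)·41.3587]/1.05 = 45.7793. B = V − Δ·S = 30.1758.
Check: Δ(0,0)·S0 + B(0,0) = 45.7793 = V0.

(0,0): Delta=0.3629 Bond=30.1758
(1,0): Delta=0.1481 Bond=37.4093
(1,1): Delta=0.4299 Bond=27.8238
(2,0): Delta=-1.3110 Bond=63.3984
(2,1): Delta=0.6035 Bond=23.0137
(2,2): Delta=0.3757 Bond=33.3972
(3,0): Delta=3.8259 Bond=13.9246
(3,1): Delta=-2.9140 Bond=102.0722
(3,2): Delta=1.7011 Bond=-28.3780
(3,3): Delta=-0.0379 Bond=77.8556
V0=45.7793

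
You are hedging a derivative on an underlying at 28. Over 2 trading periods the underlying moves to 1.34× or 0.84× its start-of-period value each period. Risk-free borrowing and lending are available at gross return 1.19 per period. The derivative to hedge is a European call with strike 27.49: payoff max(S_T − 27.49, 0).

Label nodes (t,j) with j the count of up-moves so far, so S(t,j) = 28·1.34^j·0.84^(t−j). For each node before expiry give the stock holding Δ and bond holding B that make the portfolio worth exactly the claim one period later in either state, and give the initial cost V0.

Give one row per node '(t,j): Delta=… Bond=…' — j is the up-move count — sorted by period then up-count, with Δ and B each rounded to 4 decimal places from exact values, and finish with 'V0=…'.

(0,0): Delta=0.8607 Bond=-15.0219
(1,0): Delta=0.3424 Bond=-5.6849
(1,1): Delta=1.0000 Bond=-23.1008
V0=9.0790

Risk-neutral probability p* = (R−d)/(u−d) = (1.19−0.84)/(1.34−0.84) = 0.7000.
Terminal values V(2,·): V(2,0)=0.0000, V(2,1)=4.0268, V(2,2)=22.7868
  t=1,j=0: stock 23.5200 → up 31.5168 (V=4.0268), down 19.7568 (V=0.0000). Price 2.3687; hedge Δ=0.3424, bond B=-5.6849.
  t=1,j=1: stock 37.5200 → up 50.2768 (V=22.7868), down 31.5168 (V=4.0268). Price 14.4192; hedge Δ=1.0000, bond B=-23.1008.
  t=0,j=0: stock 28.0000 → up 37.5200 (V=14.4192), down 23.5200 (V=2.3687). Price 9.0790; hedge Δ=0.8607, bond B=-15.0219.
Check: Δ(0,0)·S0 + B(0,0) = 9.0790 = V0.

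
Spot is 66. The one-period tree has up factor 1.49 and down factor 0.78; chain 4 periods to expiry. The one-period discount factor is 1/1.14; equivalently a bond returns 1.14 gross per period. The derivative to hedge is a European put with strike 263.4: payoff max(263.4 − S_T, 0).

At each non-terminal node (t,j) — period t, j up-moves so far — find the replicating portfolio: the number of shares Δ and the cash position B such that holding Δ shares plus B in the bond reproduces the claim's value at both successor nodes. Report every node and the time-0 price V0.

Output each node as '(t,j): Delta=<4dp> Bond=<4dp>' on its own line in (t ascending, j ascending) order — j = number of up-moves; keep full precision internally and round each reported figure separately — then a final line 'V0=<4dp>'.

(0,0): Delta=-0.8838 Bond=150.7051
(1,0): Delta=-1.0000 Bond=177.7875
(1,1): Delta=-0.8246 Bond=165.9863
(2,0): Delta=-1.0000 Bond=202.6777
(2,1): Delta=-1.0000 Bond=202.6777
(2,2): Delta=-0.7353 Bond=176.1447
(3,0): Delta=-1.0000 Bond=231.0526
(3,1): Delta=-1.0000 Bond=231.0526
(3,2): Delta=-1.0000 Bond=231.0526
(3,3): Delta=-0.6006 Bond=171.3975
V0=92.3765

No-arbitrage ⇒ martingale measure with p* = (R−d)/(u−d) = 0.5070.
Terminal payoffs: V(4,0)=238.9701, V(4,1)=216.7326, V(4,2)=174.2532, V(4,3)=93.1068, V(4,4)=0.0000
  t=3,j=0: stock 31.3204 → up 46.6674 (V=216.7326), down 24.4299 (V=238.9701). Price 199.7322; hedge Δ=-1.0000, bond B=231.0526.
  t=3,j=1: stock 59.8301 → up 89.1468 (V=174.2532), down 46.6674 (V=216.7326). Price 171.2226; hedge Δ=-1.0000, bond B=231.0526.
  t=3,j=2: stock 114.2907 → up 170.2932 (V=93.1068), down 89.1468 (V=174.2532). Price 116.7619; hedge Δ=-1.0000, bond B=231.0526.
  t=3,j=3: stock 218.3246 → up 325.3037 (V=0.0000), down 170.2932 (V=93.1068). Price 40.2612; hedge Δ=-0.6006, bond B=171.3975.
  t=2,j=0: stock 40.1544 → up 59.8301 (V=171.2226), down 31.3204 (V=199.7322). Price 162.5233; hedge Δ=-1.0000, bond B=202.6777.
  t=2,j=1: stock 76.7052 → up 114.2907 (V=116.7619), down 59.8301 (V=171.2226). Price 125.9725; hedge Δ=-1.0000, bond B=202.6777.
  t=2,j=2: stock 146.5266 → up 218.3246 (V=40.2612), down 114.2907 (V=116.7619). Price 68.3972; hedge Δ=-0.7353, bond B=176.1447.
  t=1,j=0: stock 51.4800 → up 76.7052 (V=125.9725), down 40.1544 (V=162.5233). Price 126.3075; hedge Δ=-1.0000, bond B=177.7875.
  t=1,j=1: stock 98.3400 → up 146.5266 (V=68.3972), down 76.7052 (V=125.9725). Price 84.8942; hedge Δ=-0.8246, bond B=165.9863.
  t=0,j=0: stock 66.0000 → up 98.3400 (V=84.8942), down 51.4800 (V=126.3075). Price 92.3765; hedge Δ=-0.8838, bond B=150.7051.
Self-financing check: at every node Δ·S+B equals the discounted successor values.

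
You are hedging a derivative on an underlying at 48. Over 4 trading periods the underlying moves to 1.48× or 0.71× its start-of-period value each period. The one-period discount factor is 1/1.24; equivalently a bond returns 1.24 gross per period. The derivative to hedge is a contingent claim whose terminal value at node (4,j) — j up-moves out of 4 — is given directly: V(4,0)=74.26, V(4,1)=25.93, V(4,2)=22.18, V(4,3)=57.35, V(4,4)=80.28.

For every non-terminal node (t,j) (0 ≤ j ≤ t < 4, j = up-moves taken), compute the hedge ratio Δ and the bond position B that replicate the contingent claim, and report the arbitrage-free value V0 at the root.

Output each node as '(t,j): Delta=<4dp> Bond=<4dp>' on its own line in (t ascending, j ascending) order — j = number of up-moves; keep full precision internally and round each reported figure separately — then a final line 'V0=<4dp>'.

The replicating-portfolio and risk-neutral prices coincide; use p* = (1.24−0.71)/(1.48−0.71) = 0.6883 for the latter.
Terminal payoffs: V(4,0)=74.2600, V(4,1)=25.9300, V(4,2)=22.1800, V(4,3)=57.3500, V(4,4)=80.2800
Node (3,0) S=17.1797: V=(p*·25.9300+(1−p*)·74.2600)/1.24=33.0596; Δ=(25.9300−74.2600)/(25.4260−12.1976)=-3.6535; B=V−Δ·S=95.8258
Node (3,1) S=35.8113: V=(p*·22.1800+(1−p*)·25.9300)/1.24=18.8297; Δ=(22.1800−25.9300)/(53.0007−25.4260)=-0.1360; B=V−Δ·S=23.6998
Node (3,2) S=74.6488: V=(p*·57.3500+(1−p*)·22.1800)/1.24=37.4096; Δ=(57.3500−22.1800)/(110.4803−53.0007)=0.6119; B=V−Δ·S=-8.2657
Node (3,3) S=155.6060: V=(p*·80.2800+(1−p*)·57.3500)/1.24=58.9782; Δ=(80.2800−57.3500)/(230.2969−110.4803)=0.1914; B=V−Δ·S=29.1990
Node (2,0) S=24.1968: V=(p*·18.8297+(1−p*)·33.0596)/1.24=18.7621; Δ=(18.8297−33.0596)/(35.8113−17.1797)=-0.7638; B=V−Δ·S=37.2425
Node (2,1) S=50.4384: V=(p*·37.4096+(1−p*)·18.8297)/1.24=25.4988; Δ=(37.4096−18.8297)/(74.6488−35.8113)=0.4784; B=V−Δ·S=1.3690
Node (2,2) S=105.1392: V=(p*·58.9782+(1−p*)·37.4096)/1.24=42.1416; Δ=(58.9782−37.4096)/(155.6060−74.6488)=0.2664; B=V−Δ·S=14.1304
Node (1,0) S=34.0800: V=(p*·25.4988+(1−p*)·18.7621)/1.24=18.8702; Δ=(25.4988−18.7621)/(50.4384−24.1968)=0.2567; B=V−Δ·S=10.1212
Node (1,1) S=71.0400: V=(p*·42.1416+(1−p*)·25.4988)/1.24=29.8018; Δ=(42.1416−25.4988)/(105.1392−50.4384)=0.3043; B=V−Δ·S=8.1878
Node (0,0) S=48.0000: V=(p*·29.8018+(1−p*)·18.8702)/1.24=21.2859; Δ=(29.8018−18.8702)/(71.0400−34.0800)=0.2958; B=V−Δ·S=7.0890
Check: Δ(0,0)·S0 + B(0,0) = 21.2859 = V0.

(0,0): Delta=0.2958 Bond=7.0890
(1,0): Delta=0.2567 Bond=10.1212
(1,1): Delta=0.3043 Bond=8.1878
(2,0): Delta=-0.7638 Bond=37.2425
(2,1): Delta=0.4784 Bond=1.3690
(2,2): Delta=0.2664 Bond=14.1304
(3,0): Delta=-3.6535 Bond=95.8258
(3,1): Delta=-0.1360 Bond=23.6998
(3,2): Delta=0.6119 Bond=-8.2657
(3,3): Delta=0.1914 Bond=29.1990
V0=21.2859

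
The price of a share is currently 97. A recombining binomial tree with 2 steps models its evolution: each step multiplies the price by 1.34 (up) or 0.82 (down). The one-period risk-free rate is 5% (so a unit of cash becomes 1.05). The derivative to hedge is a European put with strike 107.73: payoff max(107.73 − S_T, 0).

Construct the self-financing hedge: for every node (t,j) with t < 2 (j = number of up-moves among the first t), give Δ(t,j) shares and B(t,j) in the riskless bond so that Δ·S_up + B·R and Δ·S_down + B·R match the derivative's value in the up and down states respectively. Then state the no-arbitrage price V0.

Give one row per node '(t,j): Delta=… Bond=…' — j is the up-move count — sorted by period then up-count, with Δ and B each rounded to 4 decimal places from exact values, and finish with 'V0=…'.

The replicating-portfolio and risk-neutral prices coincide; use p* = (1.05−0.82)/(1.34−0.82) = 0.4423 for the latter.
Terminal payoffs: V(2,0)=42.5072, V(2,1)=1.1464, V(2,2)=0.0000
  t=1,j=0: stock 79.5400 → up 106.5836 (V=1.1464), down 65.2228 (V=42.5072). Price 23.0600; hedge Δ=-1.0000, bond B=102.6000.
  t=1,j=1: stock 129.9800 → up 174.1732 (V=0.0000), down 106.5836 (V=1.1464). Price 0.6089; hedge Δ=-0.0170, bond B=2.8135.
  t=0,j=0: stock 97.0000 → up 129.9800 (V=0.6089), down 79.5400 (V=23.0600). Price 12.5045; hedge Δ=-0.4451, bond B=55.6797.
Each (Δ,B) replicates both successor values, so the strategy is self-financing and V0 is arbitrage-free.

(0,0): Delta=-0.4451 Bond=55.6797
(1,0): Delta=-1.0000 Bond=102.6000
(1,1): Delta=-0.0170 Bond=2.8135
V0=12.5045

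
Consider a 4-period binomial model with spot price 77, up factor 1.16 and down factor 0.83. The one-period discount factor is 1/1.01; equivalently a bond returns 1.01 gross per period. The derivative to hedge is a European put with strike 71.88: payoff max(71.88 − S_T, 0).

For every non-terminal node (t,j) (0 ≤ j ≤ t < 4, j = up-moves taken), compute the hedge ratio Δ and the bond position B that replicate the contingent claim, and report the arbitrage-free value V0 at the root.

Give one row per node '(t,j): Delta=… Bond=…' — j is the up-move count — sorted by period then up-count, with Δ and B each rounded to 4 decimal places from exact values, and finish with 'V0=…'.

Under the risk-neutral measure, an up-move has probability p* = (R−d)/(u−d) = 0.5455 and values discount at R = 1.01.
Terminal payoffs: V(4,0)=35.3371, V(4,1)=20.8080, V(4,2)=0.5022, V(4,3)=0.0000, V(4,4)=0.0000
Node (3,0) S=44.0276: V=(p*·20.8080+(1−p*)·35.3371)/1.01=27.1407; Δ=(20.8080−35.3371)/(51.0720−36.5429)=-1.0000; B=V−Δ·S=71.1683
Node (3,1) S=61.5325: V=(p*·0.5022+(1−p*)·20.8080)/1.01=9.6358; Δ=(0.5022−20.8080)/(71.3778−51.0720)=-1.0000; B=V−Δ·S=71.1683
Node (3,2) S=85.9973: V=(p*·0.0000+(1−p*)·0.5022)/1.01=0.2260; Δ=(0.0000−0.5022)/(99.7569−71.3778)=-0.0177; B=V−Δ·S=1.7480
Node (3,3) S=120.1890: V=(p*·0.0000+(1−p*)·0.0000)/1.01=0.0000; Δ=(0.0000−0.0000)/(139.4192−99.7569)=0.0000; B=V−Δ·S=0.0000
Node (2,0) S=53.0453: V=(p*·9.6358+(1−p*)·27.1407)/1.01=17.4184; Δ=(9.6358−27.1407)/(61.5325−44.0276)=-1.0000; B=V−Δ·S=70.4637
Node (2,1) S=74.1356: V=(p*·0.2260+(1−p*)·9.6358)/1.01=4.4586; Δ=(0.2260−9.6358)/(85.9973−61.5325)=-0.3846; B=V−Δ·S=32.9730
Node (2,2) S=103.6112: V=(p*·0.0000+(1−p*)·0.2260)/1.01=0.1017; Δ=(0.0000−0.2260)/(120.1890−85.9973)=-0.0066; B=V−Δ·S=0.7867
Node (1,0) S=63.9100: V=(p*·4.4586+(1−p*)·17.4184)/1.01=10.2469; Δ=(4.4586−17.4184)/(74.1356−53.0453)=-0.6145; B=V−Δ·S=49.5190
Node (1,1) S=89.3200: V=(p*·0.1017+(1−p*)·4.4586)/1.01=2.0615; Δ=(0.1017−4.4586)/(103.6112−74.1356)=-0.1478; B=V−Δ·S=15.2642
Node (0,0) S=77.0000: V=(p*·2.0615+(1−p*)·10.2469)/1.01=5.7249; Δ=(2.0615−10.2469)/(89.3200−63.9100)=-0.3221; B=V−Δ·S=30.5292
Root portfolio cost Δ·77+B reproduces V0=5.7249.

(0,0): Delta=-0.3221 Bond=30.5292
(1,0): Delta=-0.6145 Bond=49.5190
(1,1): Delta=-0.1478 Bond=15.2642
(2,0): Delta=-1.0000 Bond=70.4637
(2,1): Delta=-0.3846 Bond=32.9730
(2,2): Delta=-0.0066 Bond=0.7867
(3,0): Delta=-1.0000 Bond=71.1683
(3,1): Delta=-1.0000 Bond=71.1683
(3,2): Delta=-0.0177 Bond=1.7480
(3,3): Delta=0.0000 Bond=0.0000
V0=5.7249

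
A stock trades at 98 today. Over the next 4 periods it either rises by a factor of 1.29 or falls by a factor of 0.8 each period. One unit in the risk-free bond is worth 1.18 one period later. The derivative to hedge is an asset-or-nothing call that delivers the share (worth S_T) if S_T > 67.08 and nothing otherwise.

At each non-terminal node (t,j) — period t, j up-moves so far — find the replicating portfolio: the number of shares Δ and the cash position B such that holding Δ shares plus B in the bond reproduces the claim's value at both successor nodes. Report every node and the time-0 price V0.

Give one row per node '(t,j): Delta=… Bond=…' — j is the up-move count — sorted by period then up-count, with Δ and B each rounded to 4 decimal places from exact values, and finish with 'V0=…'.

(0,0): Delta=1.0927 Bond=-10.3051
(1,0): Delta=1.3982 Bond=-36.1117
(1,1): Delta=1.0378 Bond=-5.2267
(2,0): Delta=2.2320 Bond=-94.9080
(2,1): Delta=1.2485 Bond=-27.4734
(2,2): Delta=1.0000 Bond=0.0000
(3,0): Delta=0.0000 Bond=0.0000
(3,1): Delta=2.6327 Bond=-144.4100
(3,2): Delta=1.0000 Bond=0.0000
(3,3): Delta=1.0000 Bond=0.0000
V0=96.7758

Risk-neutral probability p* = (R−d)/(u−d) = (1.18−0.8)/(1.29−0.8) = 0.7755.
At expiry t=4: V(4,0)=0.0000, V(4,1)=0.0000, V(4,2)=104.3724, V(4,3)=168.3004, V(4,4)=271.3844
  t=3,j=0: stock 50.1760 → up 64.7270 (V=0.0000), down 40.1408 (V=0.0000). Price 0.0000; hedge Δ=0.0000, bond B=0.0000.
  t=3,j=1: stock 80.9088 → up 104.3724 (V=104.3724), down 64.7270 (V=0.0000). Price 68.5948; hedge Δ=2.6327, bond B=-144.4100.
  t=3,j=2: stock 130.4654 → up 168.3004 (V=168.3004), down 104.3724 (V=104.3724). Price 130.4654; hedge Δ=1.0000, bond B=0.0000.
  t=3,j=3: stock 210.3755 → up 271.3844 (V=271.3844), down 168.3004 (V=168.3004). Price 210.3755; hedge Δ=1.0000, bond B=0.0000.
  t=2,j=0: stock 62.7200 → up 80.9088 (V=68.5948), down 50.1760 (V=0.0000). Price 45.0813; hedge Δ=2.2320, bond B=-94.9080.
  t=2,j=1: stock 101.1360 → up 130.4654 (V=130.4654), down 80.9088 (V=68.5948). Price 98.7933; hedge Δ=1.2485, bond B=-27.4734.
  t=2,j=2: stock 163.0818 → up 210.3755 (V=210.3755), down 130.4654 (V=130.4654). Price 163.0818; hedge Δ=1.0000, bond B=0.0000.
  t=1,j=0: stock 78.4000 → up 101.1360 (V=98.7933), down 62.7200 (V=45.0813). Price 73.5047; hedge Δ=1.3982, bond B=-36.1117.
  t=1,j=1: stock 126.4200 → up 163.0818 (V=163.0818), down 101.1360 (V=98.7933). Price 125.9743; hedge Δ=1.0378, bond B=-5.2267.
  t=0,j=0: stock 98.0000 → up 126.4200 (V=125.9743), down 78.4000 (V=73.5047). Price 96.7758; hedge Δ=1.0927, bond B=-10.3051.
Check: Δ(0,0)·S0 + B(0,0) = 96.7758 = V0.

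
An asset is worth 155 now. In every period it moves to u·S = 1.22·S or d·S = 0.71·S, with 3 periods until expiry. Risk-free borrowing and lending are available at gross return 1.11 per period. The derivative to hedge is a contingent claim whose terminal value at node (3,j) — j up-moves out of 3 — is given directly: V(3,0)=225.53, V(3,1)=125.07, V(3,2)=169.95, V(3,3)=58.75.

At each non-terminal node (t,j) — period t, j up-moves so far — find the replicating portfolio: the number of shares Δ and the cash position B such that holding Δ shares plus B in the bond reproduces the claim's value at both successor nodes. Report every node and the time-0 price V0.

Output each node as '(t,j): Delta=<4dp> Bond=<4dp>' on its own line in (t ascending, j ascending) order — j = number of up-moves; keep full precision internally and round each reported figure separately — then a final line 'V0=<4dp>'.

(0,0): Delta=-0.5944 Bond=173.9857
(1,0): Delta=0.2172 Bond=103.8057
(1,1): Delta=-0.7243 Bond=217.6867
(2,0): Delta=-2.5210 Bond=329.1766
(2,1): Delta=0.6554 Bond=56.3874
(2,2): Delta=-0.9451 Bond=292.5746
V0=81.8529

Since d<R<u, set p* = (R−d)/(u−d) = 0.7843; price each node as the discounted p*-expectation of its children.
At expiry t=3: V(3,0)=225.5300, V(3,1)=125.0700, V(3,2)=169.9500, V(3,3)=58.7500
Node (2,0) S=78.1355: V=(p*·125.0700+(1−p*)·225.5300)/1.11=132.1963; Δ=(125.0700−225.5300)/(95.3253−55.4762)=-2.5210; B=V−Δ·S=329.1766
Node (2,1) S=134.2610: V=(p*·169.9500+(1−p*)·125.0700)/1.11=144.3874; Δ=(169.9500−125.0700)/(163.7984−95.3253)=0.6554; B=V−Δ·S=56.3874
Node (2,2) S=230.7020: V=(p*·58.7500+(1−p*)·169.9500)/1.11=74.5354; Δ=(58.7500−169.9500)/(281.4564−163.7984)=-0.9451; B=V−Δ·S=292.5746
Node (1,0) S=110.0500: V=(p*·144.3874+(1−p*)·132.1963)/1.11=127.7098; Δ=(144.3874−132.1963)/(134.2610−78.1355)=0.2172; B=V−Δ·S=103.8057
Node (1,1) S=189.1000: V=(p*·74.5354+(1−p*)·144.3874)/1.11=80.7221; Δ=(74.5354−144.3874)/(230.7020−134.2610)=-0.7243; B=V−Δ·S=217.6867
Node (0,0) S=155.0000: V=(p*·80.7221+(1−p*)·127.7098)/1.11=81.8529; Δ=(80.7221−127.7098)/(189.1000−110.0500)=-0.5944; B=V−Δ·S=173.9857
Root portfolio cost Δ·155+B reproduces V0=81.8529.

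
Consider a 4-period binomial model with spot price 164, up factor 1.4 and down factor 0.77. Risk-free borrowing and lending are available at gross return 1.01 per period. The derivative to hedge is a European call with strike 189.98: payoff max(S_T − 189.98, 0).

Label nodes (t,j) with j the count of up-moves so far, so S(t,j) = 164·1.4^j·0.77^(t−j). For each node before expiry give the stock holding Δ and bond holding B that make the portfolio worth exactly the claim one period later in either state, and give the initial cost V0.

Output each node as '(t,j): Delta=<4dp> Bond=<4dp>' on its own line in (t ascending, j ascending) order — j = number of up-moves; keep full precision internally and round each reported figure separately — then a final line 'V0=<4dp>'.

No-arbitrage ⇒ martingale measure with p* = (R−d)/(u−d) = 0.3810.
Payoff layer (t=4): V(4,0)=0.0000, V(4,1)=0.0000, V(4,2)=0.6018, V(4,3)=156.5323, V(4,4)=440.0424
Node (3,0) S=74.8714: V=(p*·0.0000+(1−p*)·0.0000)/1.01=0.0000; Δ=(0.0000−0.0000)/(104.8200−57.6510)=0.0000; B=V−Δ·S=0.0000
Node (3,1) S=136.1298: V=(p*·0.6018+(1−p*)·0.0000)/1.01=0.2270; Δ=(0.6018−0.0000)/(190.5818−104.8200)=0.0070; B=V−Δ·S=-0.7282
Node (3,2) S=247.5088: V=(p*·156.5323+(1−p*)·0.6018)/1.01=59.4098; Δ=(156.5323−0.6018)/(346.5123−190.5818)=1.0000; B=V−Δ·S=-188.0990
Node (3,3) S=450.0160: V=(p*·440.0424+(1−p*)·156.5323)/1.01=261.9170; Δ=(440.0424−156.5323)/(630.0224−346.5123)=1.0000; B=V−Δ·S=-188.0990
Node (2,0) S=97.2356: V=(p*·0.2270+(1−p*)·0.0000)/1.01=0.0856; Δ=(0.2270−0.0000)/(136.1298−74.8714)=0.0037; B=V−Δ·S=-0.2747
Node (2,1) S=176.7920: V=(p*·59.4098+(1−p*)·0.2270)/1.01=22.5473; Δ=(59.4098−0.2270)/(247.5088−136.1298)=0.5314; B=V−Δ·S=-71.3936
Node (2,2) S=321.4400: V=(p*·261.9170+(1−p*)·59.4098)/1.01=135.2034; Δ=(261.9170−59.4098)/(450.0160−247.5088)=1.0000; B=V−Δ·S=-186.2366
Node (1,0) S=126.2800: V=(p*·22.5473+(1−p*)·0.0856)/1.01=8.5569; Δ=(22.5473−0.0856)/(176.7920−97.2356)=0.2823; B=V−Δ·S=-27.0966
Node (1,1) S=229.6000: V=(p*·135.2034+(1−p*)·22.5473)/1.01=64.8158; Δ=(135.2034−22.5473)/(321.4400−176.7920)=0.7788; B=V−Δ·S=-114.0033
Node (0,0) S=164.0000: V=(p*·64.8158+(1−p*)·8.5569)/1.01=29.6919; Δ=(64.8158−8.5569)/(229.6000−126.2800)=0.5445; B=V−Δ·S=-59.6079
Root portfolio cost Δ·164+B reproduces V0=29.6919.

(0,0): Delta=0.5445 Bond=-59.6079
(1,0): Delta=0.2823 Bond=-27.0966
(1,1): Delta=0.7788 Bond=-114.0033
(2,0): Delta=0.0037 Bond=-0.2747
(2,1): Delta=0.5314 Bond=-71.3936
(2,2): Delta=1.0000 Bond=-186.2366
(3,0): Delta=0.0000 Bond=0.0000
(3,1): Delta=0.0070 Bond=-0.7282
(3,2): Delta=1.0000 Bond=-188.0990
(3,3): Delta=1.0000 Bond=-188.0990
V0=29.6919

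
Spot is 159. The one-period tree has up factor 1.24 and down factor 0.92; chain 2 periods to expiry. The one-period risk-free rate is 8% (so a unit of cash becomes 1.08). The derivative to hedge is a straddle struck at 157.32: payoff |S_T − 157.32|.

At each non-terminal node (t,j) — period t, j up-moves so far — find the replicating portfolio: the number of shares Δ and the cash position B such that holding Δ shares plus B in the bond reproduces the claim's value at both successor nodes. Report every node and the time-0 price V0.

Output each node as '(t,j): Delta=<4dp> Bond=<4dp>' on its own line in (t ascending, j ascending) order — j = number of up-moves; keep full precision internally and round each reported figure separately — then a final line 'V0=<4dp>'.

(0,0): Delta=0.5861 Bond=-59.3220
(1,0): Delta=0.0283 Bond=17.5311
(1,1): Delta=1.0000 Bond=-145.6667
V0=33.8724

Under the risk-neutral measure, an up-move has probability p* = (R−d)/(u−d) = 0.5000 and values discount at R = 1.08.
Payoff layer (t=2): V(2,0)=22.7424, V(2,1)=24.0672, V(2,2)=87.1584
  t=1,j=0: stock 146.2800 → up 181.3872 (V=24.0672), down 134.5776 (V=22.7424). Price 21.6711; hedge Δ=0.0283, bond B=17.5311.
  t=1,j=1: stock 197.1600 → up 244.4784 (V=87.1584), down 181.3872 (V=24.0672). Price 51.4933; hedge Δ=1.0000, bond B=-145.6667.
  t=0,j=0: stock 159.0000 → up 197.1600 (V=51.4933), down 146.2800 (V=21.6711). Price 33.8724; hedge Δ=0.5861, bond B=-59.3220.
Self-financing check: at every node Δ·S+B equals the discounted successor values.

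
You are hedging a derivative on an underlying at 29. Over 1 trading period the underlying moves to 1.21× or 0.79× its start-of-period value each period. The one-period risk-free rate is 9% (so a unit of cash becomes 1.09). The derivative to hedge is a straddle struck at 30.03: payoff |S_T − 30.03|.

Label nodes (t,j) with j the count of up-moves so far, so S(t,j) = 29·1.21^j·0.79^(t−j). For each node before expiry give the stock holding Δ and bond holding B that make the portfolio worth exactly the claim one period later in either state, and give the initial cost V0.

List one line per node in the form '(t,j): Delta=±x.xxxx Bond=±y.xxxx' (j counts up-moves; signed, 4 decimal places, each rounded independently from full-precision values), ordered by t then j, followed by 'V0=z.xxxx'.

(0,0): Delta=-0.1691 Bond=10.0869
V0=5.1822

Risk-neutral probability p* = (R−d)/(u−d) = (1.09−0.79)/(1.21−0.79) = 0.7143.
Terminal payoffs: V(1,0)=7.1200, V(1,1)=5.0600
  t=0,j=0: stock 29.0000 → up 35.0900 (V=5.0600), down 22.9100 (V=7.1200). Price 5.1822; hedge Δ=-0.1691, bond B=10.0869.
Check: Δ(0,0)·S0 + B(0,0) = 5.1822 = V0.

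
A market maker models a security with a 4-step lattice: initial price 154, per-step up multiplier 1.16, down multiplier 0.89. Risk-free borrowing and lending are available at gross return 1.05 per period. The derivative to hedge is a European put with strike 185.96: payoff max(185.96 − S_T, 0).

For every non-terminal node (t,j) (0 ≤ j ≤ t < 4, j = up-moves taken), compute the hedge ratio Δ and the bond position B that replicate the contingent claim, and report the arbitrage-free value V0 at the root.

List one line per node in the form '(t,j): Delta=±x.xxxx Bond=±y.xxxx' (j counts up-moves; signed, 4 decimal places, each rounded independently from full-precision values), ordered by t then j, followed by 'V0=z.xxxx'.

The replicating-portfolio and risk-neutral prices coincide; use p* = (1.05−0.89)/(1.16−0.89) = 0.5926 for the latter.
Terminal payoffs: V(4,0)=89.3369, V(4,1)=60.0243, V(4,2)=21.8191, V(4,3)=0.0000, V(4,4)=0.0000
  t=3,j=0: stock 108.5652 → up 125.9357 (V=60.0243), down 96.6231 (V=89.3369). Price 68.5395; hedge Δ=-1.0000, bond B=177.1048.
  t=3,j=1: stock 141.5007 → up 164.1409 (V=21.8191), down 125.9357 (V=60.0243). Price 35.6040; hedge Δ=-1.0000, bond B=177.1048.
  t=3,j=2: stock 184.4279 → up 213.9364 (V=0.0000), down 164.1409 (V=21.8191). Price 8.4660; hedge Δ=-0.4382, bond B=89.2776.
  t=3,j=3: stock 240.3780 → up 278.8385 (V=0.0000), down 213.9364 (V=0.0000). Price 0.0000; hedge Δ=0.0000, bond B=0.0000.
  t=2,j=0: stock 121.9834 → up 141.5007 (V=35.6040), down 108.5652 (V=68.5395). Price 46.6878; hedge Δ=-1.0000, bond B=168.6712.
  t=2,j=1: stock 158.9896 → up 184.4279 (V=8.4660), down 141.5007 (V=35.6040). Price 18.5926; hedge Δ=-0.6322, bond B=119.1038.
  t=2,j=2: stock 207.2224 → up 240.3780 (V=0.0000), down 184.4279 (V=8.4660). Price 3.2849; hedge Δ=-0.1513, bond B=34.6403.
  t=1,j=0: stock 137.0600 → up 158.9896 (V=18.5926), down 121.9834 (V=46.6878). Price 28.6084; hedge Δ=-0.7592, bond B=132.6647.
  t=1,j=1: stock 178.6400 → up 207.2224 (V=3.2849), down 158.9896 (V=18.5926). Price 9.0679; hedge Δ=-0.3174, bond B=65.7632.
  t=0,j=0: stock 154.0000 → up 178.6400 (V=9.0679), down 137.0600 (V=28.6084). Price 16.2180; hedge Δ=-0.4699, bond B=88.5899.
Self-financing check: at every node Δ·S+B equals the discounted successor values.

(0,0): Delta=-0.4699 Bond=88.5899
(1,0): Delta=-0.7592 Bond=132.6647
(1,1): Delta=-0.3174 Bond=65.7632
(2,0): Delta=-1.0000 Bond=168.6712
(2,1): Delta=-0.6322 Bond=119.1038
(2,2): Delta=-0.1513 Bond=34.6403
(3,0): Delta=-1.0000 Bond=177.1048
(3,1): Delta=-1.0000 Bond=177.1048
(3,2): Delta=-0.4382 Bond=89.2776
(3,3): Delta=0.0000 Bond=0.0000
V0=16.2180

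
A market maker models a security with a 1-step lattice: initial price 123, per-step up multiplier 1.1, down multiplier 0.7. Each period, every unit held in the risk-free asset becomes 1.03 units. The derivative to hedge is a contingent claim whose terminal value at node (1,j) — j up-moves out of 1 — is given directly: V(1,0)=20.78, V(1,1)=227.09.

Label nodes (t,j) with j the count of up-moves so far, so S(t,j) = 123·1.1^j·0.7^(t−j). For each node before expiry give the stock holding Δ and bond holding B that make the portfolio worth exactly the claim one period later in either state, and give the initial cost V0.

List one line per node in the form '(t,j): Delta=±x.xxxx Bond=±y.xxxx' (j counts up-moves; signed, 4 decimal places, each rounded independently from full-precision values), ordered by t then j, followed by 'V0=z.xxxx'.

No-arbitrage ⇒ martingale measure with p* = (R−d)/(u−d) = 0.8250.
At expiry t=1: V(1,0)=20.7800, V(1,1)=227.0900
Node (0,0) S=123.0000: V=(p*·227.0900+(1−p*)·20.7800)/1.03=185.4231; Δ=(227.0900−20.7800)/(135.3000−86.1000)=4.1933; B=V−Δ·S=-330.3519
The time-0 hedge costs 185.4231, which is the no-arbitrage price.

(0,0): Delta=4.1933 Bond=-330.3519
V0=185.4231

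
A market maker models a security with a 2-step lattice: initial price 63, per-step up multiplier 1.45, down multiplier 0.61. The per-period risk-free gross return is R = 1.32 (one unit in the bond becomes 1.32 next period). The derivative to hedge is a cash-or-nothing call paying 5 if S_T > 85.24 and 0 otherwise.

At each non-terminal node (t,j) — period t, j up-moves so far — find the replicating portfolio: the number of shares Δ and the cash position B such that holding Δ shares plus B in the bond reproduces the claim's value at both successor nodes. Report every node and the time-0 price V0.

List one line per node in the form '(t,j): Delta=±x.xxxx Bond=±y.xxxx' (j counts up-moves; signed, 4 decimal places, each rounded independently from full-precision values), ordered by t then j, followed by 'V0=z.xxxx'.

(0,0): Delta=0.0605 Bond=-1.7614
(1,0): Delta=0.0000 Bond=0.0000
(1,1): Delta=0.0652 Bond=-2.7507
V0=2.0501

Risk-neutral probability p* = (R−d)/(u−d) = (1.32−0.61)/(1.45−0.61) = 0.8452.
Terminal values V(2,·): V(2,0)=0.0000, V(2,1)=0.0000, V(2,2)=5.0000
  t=1,j=0: stock 38.4300 → up 55.7235 (V=0.0000), down 23.4423 (V=0.0000). Price 0.0000; hedge Δ=0.0000, bond B=0.0000.
  t=1,j=1: stock 91.3500 → up 132.4575 (V=5.0000), down 55.7235 (V=0.0000). Price 3.2017; hedge Δ=0.0652, bond B=-2.7507.
  t=0,j=0: stock 63.0000 → up 91.3500 (V=3.2017), down 38.4300 (V=0.0000). Price 2.0501; hedge Δ=0.0605, bond B=-1.7614.
The time-0 hedge costs 2.0501, which is the no-arbitrage price.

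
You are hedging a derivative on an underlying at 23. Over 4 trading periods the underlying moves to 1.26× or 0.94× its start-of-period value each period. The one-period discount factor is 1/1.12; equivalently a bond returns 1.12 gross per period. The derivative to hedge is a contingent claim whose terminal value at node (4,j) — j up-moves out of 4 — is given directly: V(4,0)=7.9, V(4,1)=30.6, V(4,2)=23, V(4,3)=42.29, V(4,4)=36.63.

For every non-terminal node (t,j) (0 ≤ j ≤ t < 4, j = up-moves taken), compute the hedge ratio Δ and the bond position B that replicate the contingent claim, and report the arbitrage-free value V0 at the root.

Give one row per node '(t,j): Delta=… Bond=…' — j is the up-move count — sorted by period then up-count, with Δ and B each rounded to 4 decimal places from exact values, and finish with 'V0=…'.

Under the risk-neutral measure, an up-move has probability p* = (R−d)/(u−d) = 0.5625 and values discount at R = 1.12.
Payoff layer (t=4): V(4,0)=7.9000, V(4,1)=30.6000, V(4,2)=23.0000, V(4,3)=42.2900, V(4,4)=36.6300
Node (3,0) S=19.1034: V=(p*·30.6000+(1−p*)·7.9000)/1.12=18.4542; Δ=(30.6000−7.9000)/(24.0703−17.9572)=3.7133; B=V−Δ·S=-52.4833
Node (3,1) S=25.6067: V=(p*·23.0000+(1−p*)·30.6000)/1.12=23.5045; Δ=(23.0000−30.6000)/(32.2645−24.0703)=-0.9275; B=V−Δ·S=47.2545
Node (3,2) S=34.3239: V=(p*·42.2900+(1−p*)·23.0000)/1.12=30.2238; Δ=(42.2900−23.0000)/(43.2481−32.2645)=1.7562; B=V−Δ·S=-30.0575
Node (3,3) S=46.0086: V=(p*·36.6300+(1−p*)·42.2900)/1.12=34.9163; Δ=(36.6300−42.2900)/(57.9709−43.2481)=-0.3844; B=V−Δ·S=52.6038
Node (2,0) S=20.3228: V=(p*·23.5045+(1−p*)·18.4542)/1.12=19.0134; Δ=(23.5045−18.4542)/(25.6067−19.1034)=0.7766; B=V−Δ·S=3.2314
Node (2,1) S=27.2412: V=(p*·30.2238+(1−p*)·23.5045)/1.12=24.3608; Δ=(30.2238−23.5045)/(34.3239−25.6067)=0.7708; B=V−Δ·S=3.3629
Node (2,2) S=36.5148: V=(p*·34.9163+(1−p*)·30.2238)/1.12=29.3422; Δ=(34.9163−30.2238)/(46.0086−34.3239)=0.4016; B=V−Δ·S=14.6781
Node (1,0) S=21.6200: V=(p*·24.3608+(1−p*)·19.0134)/1.12=19.6619; Δ=(24.3608−19.0134)/(27.2412−20.3228)=0.7729; B=V−Δ·S=2.9513
Node (1,1) S=28.9800: V=(p*·29.3422+(1−p*)·24.3608)/1.12=24.2525; Δ=(29.3422−24.3608)/(36.5148−27.2412)=0.5372; B=V−Δ·S=8.6855
Node (0,0) S=23.0000: V=(p*·24.2525+(1−p*)·19.6619)/1.12=19.8608; Δ=(24.2525−19.6619)/(28.9800−21.6200)=0.6237; B=V−Δ·S=5.5150
Root portfolio cost Δ·23+B reproduces V0=19.8608.

(0,0): Delta=0.6237 Bond=5.5150
(1,0): Delta=0.7729 Bond=2.9513
(1,1): Delta=0.5372 Bond=8.6855
(2,0): Delta=0.7766 Bond=3.2314
(2,1): Delta=0.7708 Bond=3.3629
(2,2): Delta=0.4016 Bond=14.6781
(3,0): Delta=3.7133 Bond=-52.4833
(3,1): Delta=-0.9275 Bond=47.2545
(3,2): Delta=1.7562 Bond=-30.0575
(3,3): Delta=-0.3844 Bond=52.6038
V0=19.8608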